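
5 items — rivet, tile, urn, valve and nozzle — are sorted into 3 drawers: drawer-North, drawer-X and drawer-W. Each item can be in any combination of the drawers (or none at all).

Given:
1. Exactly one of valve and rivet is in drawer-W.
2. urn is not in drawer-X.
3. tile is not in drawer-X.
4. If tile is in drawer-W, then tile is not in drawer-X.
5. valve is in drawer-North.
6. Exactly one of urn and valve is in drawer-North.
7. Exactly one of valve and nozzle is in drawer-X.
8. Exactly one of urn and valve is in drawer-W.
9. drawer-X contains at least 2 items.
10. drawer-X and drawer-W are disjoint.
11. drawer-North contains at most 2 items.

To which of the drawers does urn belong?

urn: none

From (2): urn ∉ drawer-X.
From (3): tile ∉ drawer-X.
From (5): valve ∈ drawer-North.
(6) (exactly one): urn ∉ drawer-North.
Suppose urn ∈ drawer-W: no assignment then satisfies all the clues, so urn ∉ drawer-W.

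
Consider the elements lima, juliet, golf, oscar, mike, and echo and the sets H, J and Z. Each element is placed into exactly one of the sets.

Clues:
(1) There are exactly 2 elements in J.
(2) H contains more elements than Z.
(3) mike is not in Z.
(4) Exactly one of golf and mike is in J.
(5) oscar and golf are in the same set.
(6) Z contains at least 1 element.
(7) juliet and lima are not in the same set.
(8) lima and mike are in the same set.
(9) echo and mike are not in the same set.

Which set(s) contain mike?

mike: J

From (3): mike ∉ Z.
(8): lima matches mike: lima ∉ Z.
Suppose mike ∈ H: no assignment then satisfies all the clues, so mike ∉ H.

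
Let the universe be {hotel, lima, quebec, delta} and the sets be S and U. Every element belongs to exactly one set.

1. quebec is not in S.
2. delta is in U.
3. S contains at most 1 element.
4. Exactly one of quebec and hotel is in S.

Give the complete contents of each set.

From (1): quebec ∉ S.
From (2): delta ∈ U.
(4) (exactly one): hotel ∈ S.
Only one set left: quebec ∈ U.
(3): S already has 1, so the rest are out.
Only one set left: lima ∈ U.

S = {hotel}; U = {delta, lima, quebec}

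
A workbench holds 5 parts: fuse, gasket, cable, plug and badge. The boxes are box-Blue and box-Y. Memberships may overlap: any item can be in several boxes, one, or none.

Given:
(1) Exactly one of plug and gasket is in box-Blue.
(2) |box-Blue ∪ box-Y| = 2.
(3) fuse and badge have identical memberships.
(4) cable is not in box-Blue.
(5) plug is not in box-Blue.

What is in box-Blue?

box-Blue = {gasket}

From (4): cable ∉ box-Blue.
From (5): plug ∉ box-Blue.
(1) (exactly one): gasket ∈ box-Blue.
Suppose fuse ∈ box-Blue: no assignment then satisfies all the clues, so fuse ∉ box-Blue.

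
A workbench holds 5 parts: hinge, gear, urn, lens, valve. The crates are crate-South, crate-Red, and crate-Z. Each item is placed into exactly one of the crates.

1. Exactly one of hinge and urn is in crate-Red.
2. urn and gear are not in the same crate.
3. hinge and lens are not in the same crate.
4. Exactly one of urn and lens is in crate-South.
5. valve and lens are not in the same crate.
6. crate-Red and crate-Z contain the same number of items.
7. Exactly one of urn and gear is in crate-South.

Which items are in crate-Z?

crate-Z = {gear, lens}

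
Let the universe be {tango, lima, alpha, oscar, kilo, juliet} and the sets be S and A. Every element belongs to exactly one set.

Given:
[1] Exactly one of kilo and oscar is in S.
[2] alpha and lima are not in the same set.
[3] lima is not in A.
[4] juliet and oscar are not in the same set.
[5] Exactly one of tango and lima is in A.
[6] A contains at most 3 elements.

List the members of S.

S = {juliet, kilo, lima}

From (3): lima ∉ A.
(5) (exactly one): tango ∈ A.
Only one set left: lima ∈ S.
(2): alpha ∉ S.
Only one set left: alpha ∈ A.
Suppose oscar ∈ S: no assignment then satisfies all the clues, so oscar ∉ S.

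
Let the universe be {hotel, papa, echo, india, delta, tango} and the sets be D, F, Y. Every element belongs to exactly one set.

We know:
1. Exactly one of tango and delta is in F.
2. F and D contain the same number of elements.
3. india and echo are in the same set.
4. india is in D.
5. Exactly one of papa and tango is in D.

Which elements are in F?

F = {delta, hotel, papa}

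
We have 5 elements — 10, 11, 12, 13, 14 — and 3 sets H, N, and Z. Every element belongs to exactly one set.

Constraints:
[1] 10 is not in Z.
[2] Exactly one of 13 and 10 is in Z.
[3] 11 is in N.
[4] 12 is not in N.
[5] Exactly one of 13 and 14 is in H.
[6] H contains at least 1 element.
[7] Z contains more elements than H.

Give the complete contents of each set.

H = {14}; N = {10, 11}; Z = {12, 13}

From (1): 10 ∉ Z.
From (3): 11 ∈ N.
From (4): 12 ∉ N.
(2) (exactly one): 13 ∈ Z.
(5) (exactly one): 14 ∈ H.
Suppose 10 ∈ H: no assignment then satisfies all the clues, so 10 ∉ H.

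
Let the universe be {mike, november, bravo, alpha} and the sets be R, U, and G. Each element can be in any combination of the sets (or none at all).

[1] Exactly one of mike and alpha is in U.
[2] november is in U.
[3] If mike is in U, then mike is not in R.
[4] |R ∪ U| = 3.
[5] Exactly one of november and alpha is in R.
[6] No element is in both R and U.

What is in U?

From (2): november ∈ U.
(6) (disjoint): november ∉ R.
(5) (exactly one): alpha ∈ R.
(6) (disjoint): alpha ∉ U.
(1) (exactly one): mike ∈ U.
(3): mike ∉ R.
Suppose bravo ∈ U: no assignment then satisfies all the clues, so bravo ∉ U.

U = {mike, november}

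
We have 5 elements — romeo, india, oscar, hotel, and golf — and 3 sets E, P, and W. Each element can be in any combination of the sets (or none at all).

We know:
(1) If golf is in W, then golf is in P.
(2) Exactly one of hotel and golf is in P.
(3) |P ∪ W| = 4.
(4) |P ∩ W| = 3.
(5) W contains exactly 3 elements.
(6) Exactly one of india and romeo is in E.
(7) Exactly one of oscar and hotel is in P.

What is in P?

P = {golf, india, oscar, romeo}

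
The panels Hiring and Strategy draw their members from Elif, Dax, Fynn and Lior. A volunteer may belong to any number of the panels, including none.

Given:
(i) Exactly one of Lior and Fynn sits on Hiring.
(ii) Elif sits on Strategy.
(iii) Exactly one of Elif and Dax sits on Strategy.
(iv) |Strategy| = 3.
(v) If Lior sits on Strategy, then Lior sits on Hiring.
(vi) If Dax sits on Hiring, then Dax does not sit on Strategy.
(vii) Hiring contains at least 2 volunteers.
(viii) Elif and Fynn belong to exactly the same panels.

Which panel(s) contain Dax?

Dax: Hiring

From (ii): Elif ∈ Strategy.
(iii) (exactly one): Dax ∉ Strategy.
(iv): only 3 candidates remain for Strategy, so all are in.
(v): Lior ∈ Hiring.
(i) (exactly one): Fynn ∉ Hiring.
(viii): Elif matches Fynn: Elif ∉ Hiring.
(vii): only 2 candidates remain for Hiring, so all are in.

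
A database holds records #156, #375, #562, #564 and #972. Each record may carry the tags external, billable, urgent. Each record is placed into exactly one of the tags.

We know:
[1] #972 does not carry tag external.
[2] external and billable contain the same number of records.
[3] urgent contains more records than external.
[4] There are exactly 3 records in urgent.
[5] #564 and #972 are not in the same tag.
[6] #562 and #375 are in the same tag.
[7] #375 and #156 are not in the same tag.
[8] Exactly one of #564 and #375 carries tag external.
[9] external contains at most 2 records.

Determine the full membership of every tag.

From (1): #972 ∉ external.
Suppose #156 ∈ external: no assignment then satisfies all the clues, so #156 ∉ external.

external = {#564}; billable = {#156}; urgent = {#375, #562, #972}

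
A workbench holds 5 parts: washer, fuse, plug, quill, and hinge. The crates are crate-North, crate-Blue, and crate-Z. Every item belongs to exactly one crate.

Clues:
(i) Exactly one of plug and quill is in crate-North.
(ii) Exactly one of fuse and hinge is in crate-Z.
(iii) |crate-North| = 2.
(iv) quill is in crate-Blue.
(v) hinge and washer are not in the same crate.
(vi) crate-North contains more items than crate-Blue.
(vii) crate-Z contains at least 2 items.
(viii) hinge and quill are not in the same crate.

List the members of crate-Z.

From (iv): quill ∈ crate-Blue.
(i) (exactly one): plug ∈ crate-North.
(viii): hinge ∉ crate-Blue.
Suppose washer ∉ crate-Z: no assignment then satisfies all the clues, so washer ∈ crate-Z.

crate-Z = {fuse, washer}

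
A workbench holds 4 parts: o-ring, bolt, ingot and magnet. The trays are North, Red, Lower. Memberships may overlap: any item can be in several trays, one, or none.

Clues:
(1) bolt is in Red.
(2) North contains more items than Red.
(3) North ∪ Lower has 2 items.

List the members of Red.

Red = {bolt}

From (1): bolt ∈ Red.
Suppose o-ring ∈ Red: no assignment then satisfies all the clues, so o-ring ∉ Red.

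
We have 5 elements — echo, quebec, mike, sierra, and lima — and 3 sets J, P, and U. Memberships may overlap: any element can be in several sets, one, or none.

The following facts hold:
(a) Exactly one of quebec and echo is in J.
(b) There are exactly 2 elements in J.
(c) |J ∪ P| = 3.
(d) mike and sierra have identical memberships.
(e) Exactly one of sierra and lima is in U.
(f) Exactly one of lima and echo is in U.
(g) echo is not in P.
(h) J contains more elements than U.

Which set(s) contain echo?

echo: J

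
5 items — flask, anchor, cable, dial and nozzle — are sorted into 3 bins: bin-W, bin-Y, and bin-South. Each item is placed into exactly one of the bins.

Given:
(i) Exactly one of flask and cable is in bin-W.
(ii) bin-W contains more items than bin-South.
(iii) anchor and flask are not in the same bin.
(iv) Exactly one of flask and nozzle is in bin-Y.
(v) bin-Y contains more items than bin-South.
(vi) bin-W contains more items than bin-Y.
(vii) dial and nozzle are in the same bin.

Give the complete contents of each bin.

bin-W = {anchor, cable, dial, nozzle}; bin-Y = {flask}; bin-South = {}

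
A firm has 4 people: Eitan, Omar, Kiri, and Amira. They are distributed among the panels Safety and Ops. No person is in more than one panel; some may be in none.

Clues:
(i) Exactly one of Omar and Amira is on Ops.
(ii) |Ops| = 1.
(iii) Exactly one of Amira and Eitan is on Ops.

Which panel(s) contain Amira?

Amira: Ops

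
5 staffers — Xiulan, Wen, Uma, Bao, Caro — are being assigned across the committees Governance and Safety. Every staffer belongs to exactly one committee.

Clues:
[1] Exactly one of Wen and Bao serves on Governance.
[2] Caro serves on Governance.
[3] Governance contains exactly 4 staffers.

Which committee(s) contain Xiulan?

From (2): Caro ∈ Governance.
Suppose Xiulan ∉ Governance: no assignment then satisfies all the clues, so Xiulan ∈ Governance.

Xiulan: Governance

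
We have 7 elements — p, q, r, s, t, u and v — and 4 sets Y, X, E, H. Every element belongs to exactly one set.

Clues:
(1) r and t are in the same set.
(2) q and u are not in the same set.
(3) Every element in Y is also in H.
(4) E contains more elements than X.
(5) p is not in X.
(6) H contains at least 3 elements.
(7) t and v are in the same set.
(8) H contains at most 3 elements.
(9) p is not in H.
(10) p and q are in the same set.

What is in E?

E = {p, q, s}

From (5): p ∉ X.
From (9): p ∉ H.
(3) contrapositive: p ∉ Y.
(10): q matches p: q ∉ Y.
(10): q matches p: q ∉ X.
(10): q matches p: q ∉ H.
Only one set left: p ∈ E.
Only one set left: q ∈ E.
(2): u ∉ E.
Suppose r ∈ E: no assignment then satisfies all the clues, so r ∉ E.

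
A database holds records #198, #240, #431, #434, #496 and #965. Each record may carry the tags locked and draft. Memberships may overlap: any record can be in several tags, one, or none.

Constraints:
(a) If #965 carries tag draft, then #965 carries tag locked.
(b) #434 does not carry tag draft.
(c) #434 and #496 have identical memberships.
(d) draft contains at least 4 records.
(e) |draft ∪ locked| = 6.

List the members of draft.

From (b): #434 ∉ draft.
(c): #496 matches #434: #496 ∉ draft.
(d): only 4 candidates remain for draft, so all are in.
(a): #965 ∈ locked.

draft = {#198, #240, #431, #965}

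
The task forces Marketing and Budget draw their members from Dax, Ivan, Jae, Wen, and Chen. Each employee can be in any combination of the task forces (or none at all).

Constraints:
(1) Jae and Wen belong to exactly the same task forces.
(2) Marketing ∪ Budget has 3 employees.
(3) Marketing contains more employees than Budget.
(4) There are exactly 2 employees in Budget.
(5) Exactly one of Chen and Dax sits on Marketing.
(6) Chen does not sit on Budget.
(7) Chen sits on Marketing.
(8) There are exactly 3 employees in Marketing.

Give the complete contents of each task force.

Marketing = {Chen, Jae, Wen}; Budget = {Jae, Wen}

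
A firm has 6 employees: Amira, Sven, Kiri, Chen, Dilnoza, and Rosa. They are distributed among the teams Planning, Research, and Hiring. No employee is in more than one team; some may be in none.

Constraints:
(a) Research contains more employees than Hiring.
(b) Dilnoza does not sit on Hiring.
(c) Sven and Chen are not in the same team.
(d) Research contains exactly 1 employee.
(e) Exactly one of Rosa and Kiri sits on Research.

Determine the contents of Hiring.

Hiring = {}

From (b): Dilnoza ∉ Hiring.
Suppose Amira ∈ Hiring: no assignment then satisfies all the clues, so Amira ∉ Hiring.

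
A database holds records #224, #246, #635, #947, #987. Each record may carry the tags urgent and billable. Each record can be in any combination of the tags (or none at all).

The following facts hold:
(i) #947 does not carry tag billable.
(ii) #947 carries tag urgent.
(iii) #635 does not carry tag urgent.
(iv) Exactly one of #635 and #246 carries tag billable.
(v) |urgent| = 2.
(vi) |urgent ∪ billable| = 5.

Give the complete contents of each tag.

urgent = {#246, #947}; billable = {#224, #635, #987}

From (i): #947 ∉ billable.
From (ii): #947 ∈ urgent.
From (iii): #635 ∉ urgent.
Suppose #224 ∈ urgent: no assignment then satisfies all the clues, so #224 ∉ urgent.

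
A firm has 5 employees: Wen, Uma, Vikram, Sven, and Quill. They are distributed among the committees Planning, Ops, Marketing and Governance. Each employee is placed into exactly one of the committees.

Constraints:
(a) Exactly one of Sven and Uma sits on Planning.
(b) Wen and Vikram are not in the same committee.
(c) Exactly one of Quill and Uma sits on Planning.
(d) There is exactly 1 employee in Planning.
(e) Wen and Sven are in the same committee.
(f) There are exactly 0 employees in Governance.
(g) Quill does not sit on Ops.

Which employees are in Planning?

Planning = {Uma}

From (g): Quill ∉ Ops.
(f): Governance already has 0, so the rest are out.
Suppose Wen ∈ Planning: no assignment then satisfies all the clues, so Wen ∉ Planning.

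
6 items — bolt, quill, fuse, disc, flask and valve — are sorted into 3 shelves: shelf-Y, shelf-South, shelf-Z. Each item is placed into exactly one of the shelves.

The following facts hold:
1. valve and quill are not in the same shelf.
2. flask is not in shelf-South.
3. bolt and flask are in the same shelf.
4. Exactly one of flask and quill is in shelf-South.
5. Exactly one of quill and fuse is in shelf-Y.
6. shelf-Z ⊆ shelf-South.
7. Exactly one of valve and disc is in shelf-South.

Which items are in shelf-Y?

shelf-Y = {bolt, flask, fuse, valve}

From (2): flask ∉ shelf-South.
(3): bolt matches flask: bolt ∉ shelf-South.
(4) (exactly one): quill ∈ shelf-South.
(5) (exactly one): fuse ∈ shelf-Y.
(6) contrapositive: bolt ∉ shelf-Z.
(6) contrapositive: flask ∉ shelf-Z.
Only one shelf left: bolt ∈ shelf-Y.
Only one shelf left: flask ∈ shelf-Y.
(1): valve ∉ shelf-South.
(6) contrapositive: valve ∉ shelf-Z.
(7) (exactly one): disc ∈ shelf-South.
Only one shelf left: valve ∈ shelf-Y.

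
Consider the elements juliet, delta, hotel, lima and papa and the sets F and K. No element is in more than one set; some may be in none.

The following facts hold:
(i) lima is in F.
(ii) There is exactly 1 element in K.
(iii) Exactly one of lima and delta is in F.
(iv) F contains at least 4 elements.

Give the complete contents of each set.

F = {hotel, juliet, lima, papa}; K = {delta}

From (i): lima ∈ F.
(iii) (exactly one): delta ∉ F.
(iv): only 4 candidates remain for F, so all are in.
(ii): only 1 candidates remain for K, so all are in.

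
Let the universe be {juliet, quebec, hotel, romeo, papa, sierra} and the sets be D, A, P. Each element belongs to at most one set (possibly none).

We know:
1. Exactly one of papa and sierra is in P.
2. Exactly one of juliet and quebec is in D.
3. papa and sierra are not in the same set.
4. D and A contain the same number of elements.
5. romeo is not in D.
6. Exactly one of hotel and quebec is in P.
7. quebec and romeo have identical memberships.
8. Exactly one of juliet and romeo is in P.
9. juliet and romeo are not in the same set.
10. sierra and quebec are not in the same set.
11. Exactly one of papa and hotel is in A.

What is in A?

A = {hotel}

From (5): romeo ∉ D.
(7): quebec matches romeo: quebec ∉ D.
(2) (exactly one): juliet ∈ D.
(8) (exactly one): romeo ∈ P.
(7): quebec matches romeo: quebec ∉ A.
(7): quebec matches romeo: quebec ∈ P.
(10): sierra ∉ P.
(1) (exactly one): papa ∈ P.
(6) (exactly one): hotel ∉ P.
(11) (exactly one): hotel ∈ A.
Suppose sierra ∈ A: no assignment then satisfies all the clues, so sierra ∉ A.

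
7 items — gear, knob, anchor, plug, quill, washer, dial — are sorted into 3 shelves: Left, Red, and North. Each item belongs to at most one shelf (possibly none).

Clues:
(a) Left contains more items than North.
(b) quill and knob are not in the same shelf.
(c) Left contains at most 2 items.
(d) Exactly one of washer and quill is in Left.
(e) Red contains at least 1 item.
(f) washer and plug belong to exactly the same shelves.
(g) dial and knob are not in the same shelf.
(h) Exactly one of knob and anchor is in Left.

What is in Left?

Left = {anchor, quill}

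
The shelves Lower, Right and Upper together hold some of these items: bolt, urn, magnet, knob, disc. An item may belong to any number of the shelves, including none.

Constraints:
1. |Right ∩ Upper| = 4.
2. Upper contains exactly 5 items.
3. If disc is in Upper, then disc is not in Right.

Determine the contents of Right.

Right = {bolt, knob, magnet, urn}

(2): only 5 candidates remain for Upper, so all are in.
(3): disc ∉ Right.
Suppose bolt ∉ Right: no assignment then satisfies all the clues, so bolt ∈ Right.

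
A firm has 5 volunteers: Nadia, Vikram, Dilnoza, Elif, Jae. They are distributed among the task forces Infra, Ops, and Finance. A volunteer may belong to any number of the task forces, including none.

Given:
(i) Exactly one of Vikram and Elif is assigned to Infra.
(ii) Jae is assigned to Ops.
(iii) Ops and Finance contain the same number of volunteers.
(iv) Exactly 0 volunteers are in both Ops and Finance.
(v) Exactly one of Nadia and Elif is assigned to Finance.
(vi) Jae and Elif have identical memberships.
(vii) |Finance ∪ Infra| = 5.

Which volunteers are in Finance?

Finance = {Nadia, Vikram}

From (ii): Jae ∈ Ops.
(vi): Elif matches Jae: Elif ∈ Ops.
Suppose Nadia ∉ Finance: no assignment then satisfies all the clues, so Nadia ∈ Finance.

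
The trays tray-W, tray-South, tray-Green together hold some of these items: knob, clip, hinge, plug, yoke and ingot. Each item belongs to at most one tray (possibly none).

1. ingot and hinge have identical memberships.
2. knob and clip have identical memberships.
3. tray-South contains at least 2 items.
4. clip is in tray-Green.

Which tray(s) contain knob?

From (4): clip ∈ tray-Green.
(2): knob matches clip: knob ∉ tray-W.
(2): knob matches clip: knob ∉ tray-South.
(2): knob matches clip: knob ∈ tray-Green.

knob: tray-Green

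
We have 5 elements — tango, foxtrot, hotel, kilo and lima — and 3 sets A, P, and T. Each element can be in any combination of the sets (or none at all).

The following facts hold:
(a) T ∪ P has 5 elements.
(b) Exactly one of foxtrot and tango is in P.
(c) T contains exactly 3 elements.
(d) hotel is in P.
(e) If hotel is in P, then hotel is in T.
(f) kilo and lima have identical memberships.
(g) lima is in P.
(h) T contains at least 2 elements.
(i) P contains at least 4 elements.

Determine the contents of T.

T = {foxtrot, hotel, tango}

From (d): hotel ∈ P.
From (g): lima ∈ P.
(e): hotel ∈ T.
(f): kilo matches lima: kilo ∈ P.
Suppose tango ∉ T: no assignment then satisfies all the clues, so tango ∈ T.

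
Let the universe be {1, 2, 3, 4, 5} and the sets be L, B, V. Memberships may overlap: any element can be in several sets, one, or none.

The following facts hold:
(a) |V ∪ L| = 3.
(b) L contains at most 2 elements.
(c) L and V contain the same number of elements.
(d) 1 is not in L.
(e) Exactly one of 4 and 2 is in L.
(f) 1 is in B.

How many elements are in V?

From (d): 1 ∉ L.
From (f): 1 ∈ B.

2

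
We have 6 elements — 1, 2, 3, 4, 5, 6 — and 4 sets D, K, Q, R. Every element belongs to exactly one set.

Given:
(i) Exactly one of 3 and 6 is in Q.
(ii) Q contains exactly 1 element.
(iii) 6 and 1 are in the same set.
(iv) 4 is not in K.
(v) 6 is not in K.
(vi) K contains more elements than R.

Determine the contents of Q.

From (iv): 4 ∉ K.
From (v): 6 ∉ K.
(iii): 1 matches 6: 1 ∉ K.
Suppose 1 ∈ Q: no assignment then satisfies all the clues, so 1 ∉ Q.

Q = {3}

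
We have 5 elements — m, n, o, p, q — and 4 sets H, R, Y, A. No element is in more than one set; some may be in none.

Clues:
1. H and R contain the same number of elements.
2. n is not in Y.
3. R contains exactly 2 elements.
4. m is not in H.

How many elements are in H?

2

From (2): n ∉ Y.
From (4): m ∉ H.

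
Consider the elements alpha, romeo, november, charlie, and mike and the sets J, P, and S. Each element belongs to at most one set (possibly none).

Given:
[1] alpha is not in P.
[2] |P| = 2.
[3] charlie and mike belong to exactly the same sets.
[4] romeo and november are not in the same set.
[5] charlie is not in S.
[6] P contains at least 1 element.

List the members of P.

P = {charlie, mike}

From (1): alpha ∉ P.
From (5): charlie ∉ S.
(3): mike matches charlie: mike ∉ S.
Suppose romeo ∈ P: no assignment then satisfies all the clues, so romeo ∉ P.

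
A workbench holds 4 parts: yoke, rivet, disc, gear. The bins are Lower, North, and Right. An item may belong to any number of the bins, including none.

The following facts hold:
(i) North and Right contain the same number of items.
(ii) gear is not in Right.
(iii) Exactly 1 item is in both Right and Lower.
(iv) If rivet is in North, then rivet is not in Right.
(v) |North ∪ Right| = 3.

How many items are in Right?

2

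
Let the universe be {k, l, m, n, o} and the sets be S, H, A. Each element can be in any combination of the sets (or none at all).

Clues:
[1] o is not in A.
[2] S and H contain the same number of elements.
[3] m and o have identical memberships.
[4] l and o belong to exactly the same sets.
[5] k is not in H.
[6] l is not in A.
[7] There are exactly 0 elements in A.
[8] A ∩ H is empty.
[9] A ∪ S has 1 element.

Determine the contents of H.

H = {n}

From (1): o ∉ A.
From (5): k ∉ H.
From (6): l ∉ A.
(3): m matches o: m ∉ A.
(7): A already has 0, so the rest are out.
Suppose l ∈ H: no assignment then satisfies all the clues, so l ∉ H.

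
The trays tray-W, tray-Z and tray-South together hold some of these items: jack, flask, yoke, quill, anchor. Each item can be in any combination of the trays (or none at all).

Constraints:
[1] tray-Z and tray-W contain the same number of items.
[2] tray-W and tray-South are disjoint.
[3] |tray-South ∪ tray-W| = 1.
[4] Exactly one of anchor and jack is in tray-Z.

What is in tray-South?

tray-South = {}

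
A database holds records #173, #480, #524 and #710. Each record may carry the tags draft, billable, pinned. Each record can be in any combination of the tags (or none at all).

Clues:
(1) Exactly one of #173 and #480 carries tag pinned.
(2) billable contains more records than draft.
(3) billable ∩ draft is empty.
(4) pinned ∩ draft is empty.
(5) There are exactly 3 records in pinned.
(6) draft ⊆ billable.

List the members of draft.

draft = {}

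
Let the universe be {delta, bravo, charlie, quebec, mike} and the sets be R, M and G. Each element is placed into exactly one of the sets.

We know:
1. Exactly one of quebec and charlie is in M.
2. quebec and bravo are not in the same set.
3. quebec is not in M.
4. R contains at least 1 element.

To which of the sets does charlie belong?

charlie: M

From (3): quebec ∉ M.
(1) (exactly one): charlie ∈ M.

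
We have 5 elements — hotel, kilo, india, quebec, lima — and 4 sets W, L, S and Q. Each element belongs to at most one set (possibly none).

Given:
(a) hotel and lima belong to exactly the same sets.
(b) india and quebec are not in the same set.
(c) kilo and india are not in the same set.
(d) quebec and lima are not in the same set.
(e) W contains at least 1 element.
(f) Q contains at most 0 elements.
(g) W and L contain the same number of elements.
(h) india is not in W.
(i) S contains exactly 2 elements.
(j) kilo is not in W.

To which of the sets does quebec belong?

quebec: W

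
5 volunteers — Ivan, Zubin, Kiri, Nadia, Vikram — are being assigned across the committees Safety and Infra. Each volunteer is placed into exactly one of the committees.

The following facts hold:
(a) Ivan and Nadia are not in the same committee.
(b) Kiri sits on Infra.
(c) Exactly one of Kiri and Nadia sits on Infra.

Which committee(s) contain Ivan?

From (b): Kiri ∈ Infra.
(c) (exactly one): Nadia ∉ Infra.
Only one committee left: Nadia ∈ Safety.
(a): Ivan ∉ Safety.
Only one committee left: Ivan ∈ Infra.

Ivan: Infra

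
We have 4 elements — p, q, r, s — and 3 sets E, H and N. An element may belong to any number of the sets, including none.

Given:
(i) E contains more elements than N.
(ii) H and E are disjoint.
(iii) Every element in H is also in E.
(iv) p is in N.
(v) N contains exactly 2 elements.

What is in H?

H = {}

From (iv): p ∈ N.
Suppose p ∈ H: no assignment then satisfies all the clues, so p ∉ H.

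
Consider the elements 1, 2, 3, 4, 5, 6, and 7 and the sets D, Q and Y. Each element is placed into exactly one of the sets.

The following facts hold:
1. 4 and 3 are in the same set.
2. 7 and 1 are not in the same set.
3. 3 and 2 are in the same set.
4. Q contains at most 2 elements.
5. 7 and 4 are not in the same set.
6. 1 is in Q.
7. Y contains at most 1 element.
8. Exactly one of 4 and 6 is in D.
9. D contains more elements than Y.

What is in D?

From (6): 1 ∈ Q.
(2): 7 ∉ Q.
Suppose 2 ∉ D: no assignment then satisfies all the clues, so 2 ∈ D.

D = {2, 3, 4, 5}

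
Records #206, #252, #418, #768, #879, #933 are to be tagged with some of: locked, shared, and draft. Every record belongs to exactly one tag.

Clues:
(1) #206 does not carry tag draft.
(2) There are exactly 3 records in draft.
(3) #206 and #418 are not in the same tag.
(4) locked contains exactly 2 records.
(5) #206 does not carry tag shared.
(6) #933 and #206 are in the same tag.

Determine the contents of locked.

From (1): #206 ∉ draft.
From (5): #206 ∉ shared.
(6): #933 matches #206: #933 ∉ shared.
(6): #933 matches #206: #933 ∉ draft.
Only one tag left: #206 ∈ locked.
Only one tag left: #933 ∈ locked.
(3): #418 ∉ locked.
(4): locked already has 2, so the rest are out.

locked = {#206, #933}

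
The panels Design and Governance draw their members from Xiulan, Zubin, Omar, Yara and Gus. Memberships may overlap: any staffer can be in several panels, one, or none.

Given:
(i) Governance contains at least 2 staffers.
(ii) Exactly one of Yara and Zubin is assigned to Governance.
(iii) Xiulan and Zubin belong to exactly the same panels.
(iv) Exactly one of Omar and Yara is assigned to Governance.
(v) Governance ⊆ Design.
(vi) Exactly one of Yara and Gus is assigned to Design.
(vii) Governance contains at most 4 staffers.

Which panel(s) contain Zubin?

Zubin: Design, Governance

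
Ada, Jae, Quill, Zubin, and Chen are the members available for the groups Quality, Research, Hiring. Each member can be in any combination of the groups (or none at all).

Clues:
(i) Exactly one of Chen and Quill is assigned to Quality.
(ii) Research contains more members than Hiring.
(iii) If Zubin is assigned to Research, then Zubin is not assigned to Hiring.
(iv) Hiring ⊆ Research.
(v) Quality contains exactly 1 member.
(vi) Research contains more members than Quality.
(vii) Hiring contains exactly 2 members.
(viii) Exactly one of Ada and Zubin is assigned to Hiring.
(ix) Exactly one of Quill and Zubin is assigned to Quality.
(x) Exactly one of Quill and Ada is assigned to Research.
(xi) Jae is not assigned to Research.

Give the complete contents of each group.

Quality = {Quill}; Research = {Ada, Chen, Zubin}; Hiring = {Ada, Chen}

From (xi): Jae ∉ Research.
(iv) contrapositive: Jae ∉ Hiring.
Suppose Ada ∈ Quality: no assignment then satisfies all the clues, so Ada ∉ Quality.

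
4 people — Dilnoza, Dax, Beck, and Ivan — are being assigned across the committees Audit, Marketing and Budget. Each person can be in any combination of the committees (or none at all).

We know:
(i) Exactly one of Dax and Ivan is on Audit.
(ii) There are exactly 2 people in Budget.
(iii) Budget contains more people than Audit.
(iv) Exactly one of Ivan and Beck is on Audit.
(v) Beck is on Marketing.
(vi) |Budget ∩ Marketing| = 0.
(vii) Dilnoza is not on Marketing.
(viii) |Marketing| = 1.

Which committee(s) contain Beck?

Beck: Marketing

From (v): Beck ∈ Marketing.
From (vii): Dilnoza ∉ Marketing.
(viii): Marketing already has 1, so the rest are out.
Suppose Beck ∈ Audit: no assignment then satisfies all the clues, so Beck ∉ Audit.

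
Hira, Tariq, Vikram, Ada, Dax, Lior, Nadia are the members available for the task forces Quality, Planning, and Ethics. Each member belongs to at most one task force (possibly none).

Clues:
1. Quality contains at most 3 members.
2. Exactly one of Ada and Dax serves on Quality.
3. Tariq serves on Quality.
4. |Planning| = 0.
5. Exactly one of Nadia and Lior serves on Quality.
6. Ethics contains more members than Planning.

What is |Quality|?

3

From (3): Tariq ∈ Quality.
(4): Planning already has 0, so the rest are out.
Suppose Hira ∈ Quality: no assignment then satisfies all the clues, so Hira ∉ Quality.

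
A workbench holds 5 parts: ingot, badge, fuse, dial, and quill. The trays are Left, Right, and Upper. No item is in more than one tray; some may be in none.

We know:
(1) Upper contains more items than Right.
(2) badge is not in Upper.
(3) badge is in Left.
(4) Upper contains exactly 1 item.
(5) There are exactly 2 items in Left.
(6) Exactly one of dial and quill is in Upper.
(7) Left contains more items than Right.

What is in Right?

Right = {}

From (2): badge ∉ Upper.
From (3): badge ∈ Left.
Suppose ingot ∈ Right: no assignment then satisfies all the clues, so ingot ∉ Right.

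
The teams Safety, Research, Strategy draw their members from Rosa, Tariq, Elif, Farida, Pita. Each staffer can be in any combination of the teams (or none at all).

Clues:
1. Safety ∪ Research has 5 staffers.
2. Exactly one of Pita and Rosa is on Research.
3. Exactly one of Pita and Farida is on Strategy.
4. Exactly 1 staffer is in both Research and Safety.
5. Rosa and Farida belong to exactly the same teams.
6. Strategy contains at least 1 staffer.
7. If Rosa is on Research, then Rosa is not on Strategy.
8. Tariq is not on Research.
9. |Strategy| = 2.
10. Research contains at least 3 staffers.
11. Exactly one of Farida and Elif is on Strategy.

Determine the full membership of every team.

Safety = {Elif, Pita, Tariq}; Research = {Elif, Farida, Rosa}; Strategy = {Elif, Pita}

From (8): Tariq ∉ Research.
Suppose Rosa ∈ Safety: no assignment then satisfies all the clues, so Rosa ∉ Safety.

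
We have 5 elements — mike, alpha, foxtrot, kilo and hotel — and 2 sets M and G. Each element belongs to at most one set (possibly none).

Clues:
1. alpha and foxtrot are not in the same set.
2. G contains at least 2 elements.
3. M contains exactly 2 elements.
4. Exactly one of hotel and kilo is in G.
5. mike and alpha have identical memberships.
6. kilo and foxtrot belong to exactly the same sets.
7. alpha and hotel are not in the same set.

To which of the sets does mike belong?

mike: M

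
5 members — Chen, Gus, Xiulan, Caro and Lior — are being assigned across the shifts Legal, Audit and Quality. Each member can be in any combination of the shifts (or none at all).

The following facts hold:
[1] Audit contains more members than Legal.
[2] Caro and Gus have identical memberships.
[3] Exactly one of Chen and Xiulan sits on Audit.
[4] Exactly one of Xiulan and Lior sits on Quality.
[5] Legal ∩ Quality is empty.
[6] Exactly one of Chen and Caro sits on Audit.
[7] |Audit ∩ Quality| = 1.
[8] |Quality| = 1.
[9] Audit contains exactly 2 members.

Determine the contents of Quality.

Quality = {Lior}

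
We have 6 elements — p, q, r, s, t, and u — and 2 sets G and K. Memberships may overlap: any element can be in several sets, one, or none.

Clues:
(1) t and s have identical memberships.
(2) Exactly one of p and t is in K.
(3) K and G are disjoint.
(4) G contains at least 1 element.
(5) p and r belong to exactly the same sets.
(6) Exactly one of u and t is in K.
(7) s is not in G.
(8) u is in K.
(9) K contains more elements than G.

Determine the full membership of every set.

From (7): s ∉ G.
From (8): u ∈ K.
(1): t matches s: t ∉ G.
(3) (disjoint): u ∉ G.
(6) (exactly one): t ∉ K.
(1): s matches t: s ∉ K.
(2) (exactly one): p ∈ K.
(3) (disjoint): p ∉ G.
(5): r matches p: r ∉ G.
(5): r matches p: r ∈ K.
(4): only 1 candidates remain for G, so all are in.
(3) (disjoint): q ∉ K.

G = {q}; K = {p, r, u}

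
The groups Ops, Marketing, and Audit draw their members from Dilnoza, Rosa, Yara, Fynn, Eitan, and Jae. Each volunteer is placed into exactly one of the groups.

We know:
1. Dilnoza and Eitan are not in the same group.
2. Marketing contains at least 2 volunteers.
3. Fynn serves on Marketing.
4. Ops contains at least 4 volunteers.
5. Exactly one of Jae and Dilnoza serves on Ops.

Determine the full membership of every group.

Ops = {Eitan, Jae, Rosa, Yara}; Marketing = {Dilnoza, Fynn}; Audit = {}

From (3): Fynn ∈ Marketing.
Suppose Dilnoza ∈ Ops: no assignment then satisfies all the clues, so Dilnoza ∉ Ops.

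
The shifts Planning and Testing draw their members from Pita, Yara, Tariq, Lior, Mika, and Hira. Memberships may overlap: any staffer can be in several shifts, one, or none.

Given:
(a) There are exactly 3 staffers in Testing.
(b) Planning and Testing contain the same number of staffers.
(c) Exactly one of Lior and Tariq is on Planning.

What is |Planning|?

3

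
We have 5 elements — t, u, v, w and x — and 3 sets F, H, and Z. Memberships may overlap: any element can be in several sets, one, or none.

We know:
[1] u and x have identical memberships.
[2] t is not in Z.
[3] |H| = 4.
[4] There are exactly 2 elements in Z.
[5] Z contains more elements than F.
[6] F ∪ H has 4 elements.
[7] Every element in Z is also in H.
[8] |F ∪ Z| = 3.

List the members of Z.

Z = {u, x}

From (2): t ∉ Z.
Suppose u ∉ Z: no assignment then satisfies all the clues, so u ∈ Z.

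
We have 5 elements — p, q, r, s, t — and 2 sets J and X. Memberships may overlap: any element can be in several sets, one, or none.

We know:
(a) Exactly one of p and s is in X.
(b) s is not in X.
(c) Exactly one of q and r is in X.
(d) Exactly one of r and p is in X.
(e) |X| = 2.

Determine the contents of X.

From (b): s ∉ X.
(a) (exactly one): p ∈ X.
(d) (exactly one): r ∉ X.
(c) (exactly one): q ∈ X.
(e): X already has 2, so the rest are out.

X = {p, q}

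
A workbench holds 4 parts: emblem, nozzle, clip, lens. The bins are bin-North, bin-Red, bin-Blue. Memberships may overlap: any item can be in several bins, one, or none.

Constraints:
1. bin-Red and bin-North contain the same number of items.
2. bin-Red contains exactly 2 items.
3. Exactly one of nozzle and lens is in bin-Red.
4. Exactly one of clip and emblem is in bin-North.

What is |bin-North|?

2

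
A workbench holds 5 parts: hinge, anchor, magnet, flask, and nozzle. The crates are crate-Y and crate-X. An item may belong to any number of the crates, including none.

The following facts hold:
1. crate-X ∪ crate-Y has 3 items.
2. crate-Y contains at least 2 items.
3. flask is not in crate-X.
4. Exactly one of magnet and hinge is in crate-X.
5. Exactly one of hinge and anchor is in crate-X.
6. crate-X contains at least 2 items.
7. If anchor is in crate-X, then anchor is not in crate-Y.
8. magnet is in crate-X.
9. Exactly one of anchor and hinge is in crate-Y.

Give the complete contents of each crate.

crate-Y = {hinge, magnet}; crate-X = {anchor, magnet}

From (3): flask ∉ crate-X.
From (8): magnet ∈ crate-X.
(4) (exactly one): hinge ∉ crate-X.
(5) (exactly one): anchor ∈ crate-X.
(7): anchor ∉ crate-Y.
(9) (exactly one): hinge ∈ crate-Y.
Suppose magnet ∉ crate-Y: no assignment then satisfies all the clues, so magnet ∈ crate-Y.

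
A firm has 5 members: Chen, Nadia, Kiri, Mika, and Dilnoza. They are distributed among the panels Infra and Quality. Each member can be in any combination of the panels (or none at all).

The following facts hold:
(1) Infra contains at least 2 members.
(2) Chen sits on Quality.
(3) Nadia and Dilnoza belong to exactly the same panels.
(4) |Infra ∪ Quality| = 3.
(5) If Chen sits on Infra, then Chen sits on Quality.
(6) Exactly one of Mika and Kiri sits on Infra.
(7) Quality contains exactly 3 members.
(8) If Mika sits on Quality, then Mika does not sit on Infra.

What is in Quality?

Quality = {Chen, Kiri, Mika}

From (2): Chen ∈ Quality.
Suppose Nadia ∈ Quality: no assignment then satisfies all the clues, so Nadia ∉ Quality.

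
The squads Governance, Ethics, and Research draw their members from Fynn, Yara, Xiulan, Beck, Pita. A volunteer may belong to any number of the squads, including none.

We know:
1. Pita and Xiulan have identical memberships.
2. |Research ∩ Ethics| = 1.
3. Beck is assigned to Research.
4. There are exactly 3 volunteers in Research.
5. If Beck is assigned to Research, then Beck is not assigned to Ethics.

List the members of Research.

Research = {Beck, Fynn, Yara}

From (3): Beck ∈ Research.
(5): Beck ∉ Ethics.
Suppose Fynn ∉ Research: no assignment then satisfies all the clues, so Fynn ∈ Research.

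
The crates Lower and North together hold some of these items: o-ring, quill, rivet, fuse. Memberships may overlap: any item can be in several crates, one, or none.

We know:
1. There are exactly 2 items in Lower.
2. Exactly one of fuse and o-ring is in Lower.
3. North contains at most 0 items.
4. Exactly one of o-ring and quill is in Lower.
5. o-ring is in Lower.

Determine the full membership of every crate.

From (5): o-ring ∈ Lower.
(2) (exactly one): fuse ∉ Lower.
(3): North already has 0, so the rest are out.
(4) (exactly one): quill ∉ Lower.
(1): only 2 candidates remain for Lower, so all are in.

Lower = {o-ring, rivet}; North = {}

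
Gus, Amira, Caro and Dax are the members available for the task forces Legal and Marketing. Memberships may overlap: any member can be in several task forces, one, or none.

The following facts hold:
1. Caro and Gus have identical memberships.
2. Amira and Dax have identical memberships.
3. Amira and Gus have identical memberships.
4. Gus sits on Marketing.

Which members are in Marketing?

From (4): Gus ∈ Marketing.
(1): Caro matches Gus: Caro ∈ Marketing.
(3): Amira matches Gus: Amira ∈ Marketing.
(2): Dax matches Amira: Dax ∈ Marketing.

Marketing = {Amira, Caro, Dax, Gus}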